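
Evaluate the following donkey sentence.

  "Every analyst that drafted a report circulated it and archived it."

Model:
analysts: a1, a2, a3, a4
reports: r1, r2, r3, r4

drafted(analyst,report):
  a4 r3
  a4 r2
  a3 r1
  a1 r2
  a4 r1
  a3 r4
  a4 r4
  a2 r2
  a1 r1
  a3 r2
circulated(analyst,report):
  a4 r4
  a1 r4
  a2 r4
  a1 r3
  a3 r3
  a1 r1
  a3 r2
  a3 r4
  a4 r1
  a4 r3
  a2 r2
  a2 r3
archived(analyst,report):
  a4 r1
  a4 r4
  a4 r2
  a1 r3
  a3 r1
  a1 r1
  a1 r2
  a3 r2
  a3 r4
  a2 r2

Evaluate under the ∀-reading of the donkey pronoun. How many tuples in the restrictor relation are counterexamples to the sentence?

4

"it" takes "a report" as antecedent — a donkey pronoun bound across the clause boundary.
Strong reading: for every (a,r) with drafted(a,r), circulated(a,r) ∧ archived(a,r).
Restrictor pairs: (a1,r1) ✓  (a1,r2) ✗  (a2,r2) ✓  (a3,r1) ✗  (a3,r2) ✓  (a3,r4) ✓  (a4,r1) ✓  (a4,r2) ✗  (a4,r3) ✗  (a4,r4) ✓
Counterexamples (restrictor pairs failing the scope): 4.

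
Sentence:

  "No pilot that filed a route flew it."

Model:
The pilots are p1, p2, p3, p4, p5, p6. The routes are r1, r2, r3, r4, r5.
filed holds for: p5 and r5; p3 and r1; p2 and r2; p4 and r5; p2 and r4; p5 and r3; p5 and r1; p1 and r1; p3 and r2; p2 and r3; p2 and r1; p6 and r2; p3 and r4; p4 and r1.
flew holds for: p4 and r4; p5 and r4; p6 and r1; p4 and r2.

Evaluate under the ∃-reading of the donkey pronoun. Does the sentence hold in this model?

True

"it" takes "a route" as antecedent — a donkey pronoun bound across the clause boundary.
Truth condition: for no (p,r) with filed(p,r) does flew(p,r) hold.
Restrictor pairs — does the scope hold? (p1,r1):fails  (p2,r1):fails  (p2,r2):fails  (p2,r3):fails  (p2,r4):fails  (p3,r1):fails  (p3,r2):fails  (p3,r4):fails  (p4,r1):fails  (p4,r5):fails  (p5,r1):fails  (p5,r3):fails  (p5,r5):fails  (p6,r2):fails
Scope holds for no restrictor pair, so the sentence is true.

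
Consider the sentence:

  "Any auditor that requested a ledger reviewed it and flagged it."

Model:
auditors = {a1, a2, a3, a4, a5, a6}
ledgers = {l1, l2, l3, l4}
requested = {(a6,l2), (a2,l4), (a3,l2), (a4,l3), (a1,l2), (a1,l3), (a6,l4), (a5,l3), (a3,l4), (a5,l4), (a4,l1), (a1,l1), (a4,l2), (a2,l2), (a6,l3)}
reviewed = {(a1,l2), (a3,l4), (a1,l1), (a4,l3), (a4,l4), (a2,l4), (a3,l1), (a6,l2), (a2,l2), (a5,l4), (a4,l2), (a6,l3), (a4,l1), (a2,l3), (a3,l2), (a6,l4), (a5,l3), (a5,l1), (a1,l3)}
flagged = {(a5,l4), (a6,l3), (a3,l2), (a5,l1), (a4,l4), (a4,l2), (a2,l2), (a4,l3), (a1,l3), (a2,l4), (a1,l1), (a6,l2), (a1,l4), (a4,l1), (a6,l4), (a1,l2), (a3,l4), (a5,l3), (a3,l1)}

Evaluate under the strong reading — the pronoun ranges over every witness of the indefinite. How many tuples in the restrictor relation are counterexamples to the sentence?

"it" takes "a ledger" as antecedent — a donkey pronoun bound across the clause boundary.
Strong reading: for every (a,l) with requested(a,l), reviewed(a,l) ∧ flagged(a,l).
Restrictor pairs: (a1,l1) ✓  (a1,l2) ✓  (a1,l3) ✓  (a2,l2) ✓  (a2,l4) ✓  (a3,l2) ✓  (a3,l4) ✓  (a4,l1) ✓  (a4,l2) ✓  (a4,l3) ✓  (a5,l3) ✓  (a5,l4) ✓  (a6,l2) ✓  (a6,l3) ✓  (a6,l4) ✓
Counterexamples (restrictor pairs failing the scope): 0.

0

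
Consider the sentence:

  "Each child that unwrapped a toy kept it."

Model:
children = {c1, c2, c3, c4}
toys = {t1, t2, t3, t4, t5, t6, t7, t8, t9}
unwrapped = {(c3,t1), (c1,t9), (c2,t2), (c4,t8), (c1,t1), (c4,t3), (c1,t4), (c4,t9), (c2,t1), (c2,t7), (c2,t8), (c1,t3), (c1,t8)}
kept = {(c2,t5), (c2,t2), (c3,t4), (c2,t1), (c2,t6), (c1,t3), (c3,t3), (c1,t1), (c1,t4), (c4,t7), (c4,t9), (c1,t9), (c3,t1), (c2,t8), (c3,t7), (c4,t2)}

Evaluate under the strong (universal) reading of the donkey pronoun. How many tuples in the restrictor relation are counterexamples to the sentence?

4

"it" takes "a toy" as antecedent — a donkey pronoun bound across the clause boundary.
Strong reading: for every (c,t) with unwrapped(c,t), kept(c,t).
Restrictor pairs: (c1,t1) ✓  (c1,t3) ✓  (c1,t4) ✓  (c1,t8) ✗  (c1,t9) ✓  (c2,t1) ✓  (c2,t2) ✓  (c2,t7) ✗  (c2,t8) ✓  (c3,t1) ✓  (c4,t3) ✗  (c4,t8) ✗  (c4,t9) ✓
Counterexamples (restrictor pairs failing the scope): 4.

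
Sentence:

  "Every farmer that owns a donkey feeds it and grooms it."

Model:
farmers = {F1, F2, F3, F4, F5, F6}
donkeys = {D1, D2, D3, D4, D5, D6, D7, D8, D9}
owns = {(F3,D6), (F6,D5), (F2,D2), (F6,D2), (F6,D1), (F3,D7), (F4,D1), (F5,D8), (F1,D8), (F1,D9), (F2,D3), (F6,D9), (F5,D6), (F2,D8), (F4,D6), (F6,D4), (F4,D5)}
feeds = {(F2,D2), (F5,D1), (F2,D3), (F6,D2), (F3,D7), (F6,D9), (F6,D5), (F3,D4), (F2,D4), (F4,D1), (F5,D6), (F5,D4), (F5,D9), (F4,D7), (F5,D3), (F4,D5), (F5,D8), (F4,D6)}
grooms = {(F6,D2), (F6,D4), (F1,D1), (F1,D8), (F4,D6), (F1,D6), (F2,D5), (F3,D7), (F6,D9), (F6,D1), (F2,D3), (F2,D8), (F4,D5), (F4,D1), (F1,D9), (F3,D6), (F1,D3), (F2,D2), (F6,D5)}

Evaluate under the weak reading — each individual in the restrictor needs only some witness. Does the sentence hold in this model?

"it" takes "a donkey" as antecedent — a donkey pronoun bound across the clause boundary.
Weak reading: every farmer f with some owns-donkey has at least one owns-donkey d such that feeds(f,d) ∧ grooms(f,d).
Per farmer: F1:✗  F2:✓  F3:✓  F4:✓  F5:✗  F6:✓
F1 has no witness among its owns-donkeys.

False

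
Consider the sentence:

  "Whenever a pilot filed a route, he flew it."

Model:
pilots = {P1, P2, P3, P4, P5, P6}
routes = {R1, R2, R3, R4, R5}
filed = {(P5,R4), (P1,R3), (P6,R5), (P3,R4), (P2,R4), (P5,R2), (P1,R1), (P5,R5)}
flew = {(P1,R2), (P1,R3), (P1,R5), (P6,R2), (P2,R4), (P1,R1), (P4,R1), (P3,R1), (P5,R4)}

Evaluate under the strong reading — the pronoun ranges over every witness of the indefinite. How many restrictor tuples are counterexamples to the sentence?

"it" takes "a route" as antecedent — a donkey pronoun bound across the clause boundary.
Strong reading: for every (p,r) with filed(p,r), flew(p,r).
Restrictor pairs: (P1,R1) ✓  (P1,R3) ✓  (P2,R4) ✓  (P3,R4) ✗  (P5,R2) ✗  (P5,R4) ✓  (P5,R5) ✗  (P6,R5) ✗
Counterexamples (restrictor pairs failing the scope): 4.

4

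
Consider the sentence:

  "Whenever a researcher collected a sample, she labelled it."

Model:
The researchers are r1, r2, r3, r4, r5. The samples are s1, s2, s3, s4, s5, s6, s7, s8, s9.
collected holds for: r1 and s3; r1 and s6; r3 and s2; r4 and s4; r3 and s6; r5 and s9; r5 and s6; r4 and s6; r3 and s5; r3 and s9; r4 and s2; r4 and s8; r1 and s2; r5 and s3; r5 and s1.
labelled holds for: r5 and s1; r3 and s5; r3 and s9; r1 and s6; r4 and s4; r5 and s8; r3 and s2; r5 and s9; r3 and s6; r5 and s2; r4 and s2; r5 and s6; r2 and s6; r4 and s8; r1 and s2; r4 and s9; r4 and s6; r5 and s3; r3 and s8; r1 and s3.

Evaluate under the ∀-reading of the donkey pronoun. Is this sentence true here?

"it" takes "a sample" as antecedent — a donkey pronoun bound across the clause boundary.
Strong reading: for every (r,s) with collected(r,s), labelled(r,s).
Restrictor pairs: (r1,s2) ✓  (r1,s3) ✓  (r1,s6) ✓  (r3,s2) ✓  (r3,s5) ✓  (r3,s6) ✓  (r3,s9) ✓  (r4,s2) ✓  (r4,s4) ✓  (r4,s6) ✓  (r4,s8) ✓  (r5,s1) ✓  (r5,s3) ✓  (r5,s6) ✓  (r5,s9) ✓
Every restrictor pair satisfies the scope.

True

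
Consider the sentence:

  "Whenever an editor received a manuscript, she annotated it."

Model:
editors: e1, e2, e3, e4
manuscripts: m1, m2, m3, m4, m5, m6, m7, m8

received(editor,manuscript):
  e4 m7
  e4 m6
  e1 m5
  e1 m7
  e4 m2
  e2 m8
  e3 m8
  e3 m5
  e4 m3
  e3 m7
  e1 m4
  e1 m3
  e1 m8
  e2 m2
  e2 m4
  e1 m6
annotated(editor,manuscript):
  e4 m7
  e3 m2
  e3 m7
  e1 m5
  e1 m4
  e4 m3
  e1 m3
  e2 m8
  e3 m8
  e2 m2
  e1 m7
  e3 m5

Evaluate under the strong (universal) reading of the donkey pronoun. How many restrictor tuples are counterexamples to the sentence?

5

"it" takes "a manuscript" as antecedent — a donkey pronoun bound across the clause boundary.
Strong reading: for every (e,m) with received(e,m), annotated(e,m).
Restrictor pairs: (e1,m3) ✓  (e1,m4) ✓  (e1,m5) ✓  (e1,m6) ✗  (e1,m7) ✓  (e1,m8) ✗  (e2,m2) ✓  (e2,m4) ✗  (e2,m8) ✓  (e3,m5) ✓  (e3,m7) ✓  (e3,m8) ✓  (e4,m2) ✗  (e4,m3) ✓  (e4,m6) ✗  (e4,m7) ✓
Counterexamples (restrictor pairs failing the scope): 5.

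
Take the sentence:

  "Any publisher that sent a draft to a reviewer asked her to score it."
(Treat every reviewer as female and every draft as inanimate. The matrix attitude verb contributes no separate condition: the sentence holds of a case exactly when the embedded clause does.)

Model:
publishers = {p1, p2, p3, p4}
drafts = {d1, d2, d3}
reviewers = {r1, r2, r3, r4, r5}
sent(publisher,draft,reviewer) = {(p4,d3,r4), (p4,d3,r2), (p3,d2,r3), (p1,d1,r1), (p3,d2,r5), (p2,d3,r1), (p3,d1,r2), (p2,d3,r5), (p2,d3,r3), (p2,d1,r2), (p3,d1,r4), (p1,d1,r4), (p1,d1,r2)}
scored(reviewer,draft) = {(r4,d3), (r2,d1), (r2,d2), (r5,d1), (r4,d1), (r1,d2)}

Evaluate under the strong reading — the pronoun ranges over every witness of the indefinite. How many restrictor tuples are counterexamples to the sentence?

7

"her" takes "a reviewer" as antecedent and "it" takes "a draft"; both are donkey pronouns co-varying with the restrictor.
Strong reading: for every (p,d,r) with sent(p,d,r), scored(r,d).
Restrictor triples: (p1,d1,r1)→scored(r1,d1) ✗  (p1,d1,r2)→scored(r2,d1) ✓  (p1,d1,r4)→scored(r4,d1) ✓  (p2,d1,r2)→scored(r2,d1) ✓  (p2,d3,r1)→scored(r1,d3) ✗  (p2,d3,r3)→scored(r3,d3) ✗  (p2,d3,r5)→scored(r5,d3) ✗  (p3,d1,r2)→scored(r2,d1) ✓  (p3,d1,r4)→scored(r4,d1) ✓  (p3,d2,r3)→scored(r3,d2) ✗  (p3,d2,r5)→scored(r5,d2) ✗  (p4,d3,r2)→scored(r2,d3) ✗  (p4,d3,r4)→scored(r4,d3) ✓
Counterexamples (restrictor triples failing the scope): 7.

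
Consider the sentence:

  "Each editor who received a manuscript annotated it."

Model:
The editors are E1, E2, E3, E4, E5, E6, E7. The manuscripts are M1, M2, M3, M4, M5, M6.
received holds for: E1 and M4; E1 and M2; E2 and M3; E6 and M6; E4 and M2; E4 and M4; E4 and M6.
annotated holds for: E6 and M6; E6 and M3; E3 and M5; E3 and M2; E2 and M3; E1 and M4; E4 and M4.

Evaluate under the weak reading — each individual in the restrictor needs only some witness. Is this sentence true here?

True

"it" takes "a manuscript" as antecedent — a donkey pronoun bound across the clause boundary.
Weak reading: every editor e with some received-manuscript has at least one received-manuscript m such that annotated(e,m).
Per editor: E1:✓  E2:✓  E4:✓  E6:✓
Every editor in the restrictor has a witness.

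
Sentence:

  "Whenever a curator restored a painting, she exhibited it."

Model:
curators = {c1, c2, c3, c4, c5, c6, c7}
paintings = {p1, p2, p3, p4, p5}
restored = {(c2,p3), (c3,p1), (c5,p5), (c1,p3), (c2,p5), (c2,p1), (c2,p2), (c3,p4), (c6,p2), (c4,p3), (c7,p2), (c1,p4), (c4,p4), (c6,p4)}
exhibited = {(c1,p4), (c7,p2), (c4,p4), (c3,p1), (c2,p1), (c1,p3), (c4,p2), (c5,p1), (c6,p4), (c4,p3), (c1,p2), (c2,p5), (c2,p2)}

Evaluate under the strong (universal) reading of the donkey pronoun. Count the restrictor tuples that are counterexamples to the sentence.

"it" takes "a painting" as antecedent — a donkey pronoun bound across the clause boundary.
Strong reading: for every (c,p) with restored(c,p), exhibited(c,p).
Restrictor pairs: (c1,p3) ✓  (c1,p4) ✓  (c2,p1) ✓  (c2,p2) ✓  (c2,p3) ✗  (c2,p5) ✓  (c3,p1) ✓  (c3,p4) ✗  (c4,p3) ✓  (c4,p4) ✓  (c5,p5) ✗  (c6,p2) ✗  (c6,p4) ✓  (c7,p2) ✓
Counterexamples (restrictor pairs failing the scope): 4.

4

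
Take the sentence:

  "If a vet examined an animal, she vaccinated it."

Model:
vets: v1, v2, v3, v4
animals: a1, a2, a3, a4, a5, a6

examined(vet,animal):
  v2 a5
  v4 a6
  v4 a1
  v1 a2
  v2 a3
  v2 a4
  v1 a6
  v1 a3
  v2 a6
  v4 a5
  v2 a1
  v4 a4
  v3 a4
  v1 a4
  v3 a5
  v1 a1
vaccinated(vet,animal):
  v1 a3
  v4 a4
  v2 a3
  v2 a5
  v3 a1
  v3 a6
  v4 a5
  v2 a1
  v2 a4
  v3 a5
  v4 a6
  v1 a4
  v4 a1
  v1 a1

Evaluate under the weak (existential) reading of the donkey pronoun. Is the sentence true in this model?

"it" takes "an animal" as antecedent — a donkey pronoun bound across the clause boundary.
Weak reading: every vet v with some examined-animal has at least one examined-animal a such that vaccinated(v,a).
Per vet: v1:✓  v2:✓  v3:✓  v4:✓
Every vet in the restrictor has a witness.

True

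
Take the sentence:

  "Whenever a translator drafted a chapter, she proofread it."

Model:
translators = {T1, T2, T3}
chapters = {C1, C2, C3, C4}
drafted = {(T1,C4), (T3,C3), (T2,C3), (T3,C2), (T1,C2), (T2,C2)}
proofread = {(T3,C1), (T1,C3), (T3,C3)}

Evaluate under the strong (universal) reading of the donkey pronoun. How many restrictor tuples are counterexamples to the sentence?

"it" takes "a chapter" as antecedent — a donkey pronoun bound across the clause boundary.
Strong reading: for every (t,c) with drafted(t,c), proofread(t,c).
Restrictor pairs: (T1,C2) ✗  (T1,C4) ✗  (T2,C2) ✗  (T2,C3) ✗  (T3,C2) ✗  (T3,C3) ✓
Counterexamples (restrictor pairs failing the scope): 5.

5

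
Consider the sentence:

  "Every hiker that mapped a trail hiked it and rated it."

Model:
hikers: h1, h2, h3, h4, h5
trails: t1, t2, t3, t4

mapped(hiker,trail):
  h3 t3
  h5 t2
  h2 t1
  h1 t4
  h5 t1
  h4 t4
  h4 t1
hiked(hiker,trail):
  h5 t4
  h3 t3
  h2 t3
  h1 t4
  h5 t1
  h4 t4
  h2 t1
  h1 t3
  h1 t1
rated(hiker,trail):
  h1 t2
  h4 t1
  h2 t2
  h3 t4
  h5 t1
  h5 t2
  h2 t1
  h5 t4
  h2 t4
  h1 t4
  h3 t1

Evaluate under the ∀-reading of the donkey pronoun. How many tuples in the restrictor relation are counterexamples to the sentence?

"it" takes "a trail" as antecedent — a donkey pronoun bound across the clause boundary.
Strong reading: for every (h,t) with mapped(h,t), hiked(h,t) ∧ rated(h,t).
Restrictor pairs: (h1,t4) ✓  (h2,t1) ✓  (h3,t3) ✗  (h4,t1) ✗  (h4,t4) ✗  (h5,t1) ✓  (h5,t2) ✗
Counterexamples (restrictor pairs failing the scope): 4.

4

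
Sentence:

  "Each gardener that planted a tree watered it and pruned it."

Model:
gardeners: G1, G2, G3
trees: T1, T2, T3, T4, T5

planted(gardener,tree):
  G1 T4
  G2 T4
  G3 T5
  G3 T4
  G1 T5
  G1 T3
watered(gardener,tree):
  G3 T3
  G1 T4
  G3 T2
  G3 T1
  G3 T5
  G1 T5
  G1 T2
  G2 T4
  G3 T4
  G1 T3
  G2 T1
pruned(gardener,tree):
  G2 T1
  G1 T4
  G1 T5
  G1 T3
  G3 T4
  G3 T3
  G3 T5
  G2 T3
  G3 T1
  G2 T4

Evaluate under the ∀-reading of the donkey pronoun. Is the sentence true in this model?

True

"it" takes "a tree" as antecedent — a donkey pronoun bound across the clause boundary.
Strong reading: for every (g,t) with planted(g,t), watered(g,t) ∧ pruned(g,t).
Restrictor pairs: (G1,T3) ✓  (G1,T4) ✓  (G1,T5) ✓  (G2,T4) ✓  (G3,T4) ✓  (G3,T5) ✓
Every restrictor pair satisfies the scope.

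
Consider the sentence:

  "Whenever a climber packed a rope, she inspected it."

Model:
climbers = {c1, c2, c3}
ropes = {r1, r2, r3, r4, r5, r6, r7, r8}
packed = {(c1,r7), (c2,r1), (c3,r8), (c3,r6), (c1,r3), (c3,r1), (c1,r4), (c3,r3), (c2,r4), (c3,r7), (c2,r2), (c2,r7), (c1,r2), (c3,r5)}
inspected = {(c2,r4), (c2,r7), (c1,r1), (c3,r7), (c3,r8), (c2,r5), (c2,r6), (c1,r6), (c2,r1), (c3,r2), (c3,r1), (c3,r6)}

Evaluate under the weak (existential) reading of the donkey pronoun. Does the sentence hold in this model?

"it" takes "a rope" as antecedent — a donkey pronoun bound across the clause boundary.
Weak reading: every climber c with some packed-rope has at least one packed-rope r such that inspected(c,r).
Per climber: c1:✗  c2:✓  c3:✓
c1 has no witness among its packed-ropes.

False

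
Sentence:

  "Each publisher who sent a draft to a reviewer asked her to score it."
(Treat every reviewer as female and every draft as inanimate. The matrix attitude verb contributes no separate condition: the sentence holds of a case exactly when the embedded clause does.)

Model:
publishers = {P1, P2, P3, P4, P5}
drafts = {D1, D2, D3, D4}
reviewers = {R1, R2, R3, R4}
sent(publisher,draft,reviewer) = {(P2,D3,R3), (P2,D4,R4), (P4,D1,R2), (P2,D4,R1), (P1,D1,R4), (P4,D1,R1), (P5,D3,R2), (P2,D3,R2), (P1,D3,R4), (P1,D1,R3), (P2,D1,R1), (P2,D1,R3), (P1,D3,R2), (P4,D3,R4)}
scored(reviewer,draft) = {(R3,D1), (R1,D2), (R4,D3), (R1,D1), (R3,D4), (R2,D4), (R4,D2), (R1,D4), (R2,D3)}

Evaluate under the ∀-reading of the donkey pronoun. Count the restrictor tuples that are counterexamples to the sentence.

4

"her" takes "a reviewer" as antecedent and "it" takes "a draft"; both are donkey pronouns co-varying with the restrictor.
Strong reading: for every (p,d,r) with sent(p,d,r), scored(r,d).
Restrictor triples: (P1,D1,R3)→scored(R3,D1) ✓  (P1,D1,R4)→scored(R4,D1) ✗  (P1,D3,R2)→scored(R2,D3) ✓  (P1,D3,R4)→scored(R4,D3) ✓  (P2,D1,R1)→scored(R1,D1) ✓  (P2,D1,R3)→scored(R3,D1) ✓  (P2,D3,R2)→scored(R2,D3) ✓  (P2,D3,R3)→scored(R3,D3) ✗  (P2,D4,R1)→scored(R1,D4) ✓  (P2,D4,R4)→scored(R4,D4) ✗  (P4,D1,R1)→scored(R1,D1) ✓  (P4,D1,R2)→scored(R2,D1) ✗  (P4,D3,R4)→scored(R4,D3) ✓  (P5,D3,R2)→scored(R2,D3) ✓
Counterexamples (restrictor triples failing the scope): 4.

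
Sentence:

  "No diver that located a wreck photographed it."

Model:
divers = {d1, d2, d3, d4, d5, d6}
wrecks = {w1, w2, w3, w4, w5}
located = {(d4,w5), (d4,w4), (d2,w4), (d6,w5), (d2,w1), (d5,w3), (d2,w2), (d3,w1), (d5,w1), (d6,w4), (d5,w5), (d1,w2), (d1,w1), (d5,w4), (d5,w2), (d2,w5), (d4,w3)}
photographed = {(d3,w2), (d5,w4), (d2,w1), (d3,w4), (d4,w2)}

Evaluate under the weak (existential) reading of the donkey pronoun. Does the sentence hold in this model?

"it" takes "a wreck" as antecedent — a donkey pronoun bound across the clause boundary.
Truth condition: for no (d,w) with located(d,w) does photographed(d,w) hold.
Restrictor pairs — does the scope hold? (d1,w1):fails  (d1,w2):fails  (d2,w1):holds  (d2,w2):fails  (d2,w4):fails  (d2,w5):fails  (d3,w1):fails  (d4,w3):fails  (d4,w4):fails  (d4,w5):fails  (d5,w1):fails  (d5,w2):fails  (d5,w3):fails  (d5,w4):holds  (d5,w5):fails  (d6,w4):fails  (d6,w5):fails
Scope holds for 2 pair(s), so the sentence is false.

False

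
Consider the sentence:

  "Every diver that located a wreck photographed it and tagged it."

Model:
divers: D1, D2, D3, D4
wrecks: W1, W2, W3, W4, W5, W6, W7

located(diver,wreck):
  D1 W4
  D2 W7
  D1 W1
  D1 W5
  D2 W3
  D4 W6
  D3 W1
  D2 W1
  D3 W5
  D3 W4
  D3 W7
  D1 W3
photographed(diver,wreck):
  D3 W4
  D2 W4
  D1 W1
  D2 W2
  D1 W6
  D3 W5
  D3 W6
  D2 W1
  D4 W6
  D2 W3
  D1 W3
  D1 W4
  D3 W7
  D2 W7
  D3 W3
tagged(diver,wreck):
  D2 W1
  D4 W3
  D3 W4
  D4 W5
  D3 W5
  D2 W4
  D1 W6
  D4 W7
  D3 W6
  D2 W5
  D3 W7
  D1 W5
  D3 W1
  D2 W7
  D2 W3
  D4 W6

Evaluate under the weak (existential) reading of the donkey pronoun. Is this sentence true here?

"it" takes "a wreck" as antecedent — a donkey pronoun bound across the clause boundary.
Weak reading: every diver d with some located-wreck has at least one located-wreck w such that photographed(d,w) ∧ tagged(d,w).
Per diver: D1:✗  D2:✓  D3:✓  D4:✓
D1 has no witness among its located-wrecks.

False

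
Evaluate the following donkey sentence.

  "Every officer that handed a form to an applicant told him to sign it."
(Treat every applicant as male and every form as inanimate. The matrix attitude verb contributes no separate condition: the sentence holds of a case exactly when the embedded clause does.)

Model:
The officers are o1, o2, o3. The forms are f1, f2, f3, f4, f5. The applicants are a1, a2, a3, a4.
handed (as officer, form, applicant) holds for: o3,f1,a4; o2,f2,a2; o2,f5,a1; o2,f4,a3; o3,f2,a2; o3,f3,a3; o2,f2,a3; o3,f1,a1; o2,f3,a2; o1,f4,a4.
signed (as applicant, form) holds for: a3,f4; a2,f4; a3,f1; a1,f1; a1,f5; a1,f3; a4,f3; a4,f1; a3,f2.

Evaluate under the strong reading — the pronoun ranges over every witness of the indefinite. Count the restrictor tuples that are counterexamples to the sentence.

5

"him" takes "an applicant" as antecedent and "it" takes "a form"; both are donkey pronouns co-varying with the restrictor.
Strong reading: for every (o,f,a) with handed(o,f,a), signed(a,f).
Restrictor triples: (o1,f4,a4)→signed(a4,f4) ✗  (o2,f2,a2)→signed(a2,f2) ✗  (o2,f2,a3)→signed(a3,f2) ✓  (o2,f3,a2)→signed(a2,f3) ✗  (o2,f4,a3)→signed(a3,f4) ✓  (o2,f5,a1)→signed(a1,f5) ✓  (o3,f1,a1)→signed(a1,f1) ✓  (o3,f1,a4)→signed(a4,f1) ✓  (o3,f2,a2)→signed(a2,f2) ✗  (o3,f3,a3)→signed(a3,f3) ✗
Counterexamples (restrictor triples failing the scope): 5.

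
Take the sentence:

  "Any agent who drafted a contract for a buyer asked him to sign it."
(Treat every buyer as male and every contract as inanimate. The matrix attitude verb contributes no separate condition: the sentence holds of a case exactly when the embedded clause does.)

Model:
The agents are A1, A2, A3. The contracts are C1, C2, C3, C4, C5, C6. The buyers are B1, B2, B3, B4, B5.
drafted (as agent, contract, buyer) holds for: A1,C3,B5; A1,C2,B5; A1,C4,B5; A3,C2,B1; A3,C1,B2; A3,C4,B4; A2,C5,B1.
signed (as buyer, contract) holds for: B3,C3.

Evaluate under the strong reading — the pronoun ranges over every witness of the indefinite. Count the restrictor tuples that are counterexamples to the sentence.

7

"him" takes "a buyer" as antecedent and "it" takes "a contract"; both are donkey pronouns co-varying with the restrictor.
Strong reading: for every (a,c,b) with drafted(a,c,b), signed(b,c).
Restrictor triples: (A1,C2,B5)→signed(B5,C2) ✗  (A1,C3,B5)→signed(B5,C3) ✗  (A1,C4,B5)→signed(B5,C4) ✗  (A2,C5,B1)→signed(B1,C5) ✗  (A3,C1,B2)→signed(B2,C1) ✗  (A3,C2,B1)→signed(B1,C2) ✗  (A3,C4,B4)→signed(B4,C4) ✗
Counterexamples (restrictor triples failing the scope): 7.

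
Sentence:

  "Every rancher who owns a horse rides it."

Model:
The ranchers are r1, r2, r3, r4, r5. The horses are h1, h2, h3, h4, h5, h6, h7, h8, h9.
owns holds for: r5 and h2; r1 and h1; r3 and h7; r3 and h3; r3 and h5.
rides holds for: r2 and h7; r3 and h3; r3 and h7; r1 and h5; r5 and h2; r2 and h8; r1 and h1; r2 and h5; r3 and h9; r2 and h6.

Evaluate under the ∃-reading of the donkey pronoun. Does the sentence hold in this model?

"it" takes "a horse" as antecedent — a donkey pronoun bound across the clause boundary.
Weak reading: every rancher r with some owns-horse has at least one owns-horse h such that rides(r,h).
Per rancher: r1:✓  r3:✓  r5:✓
Every rancher in the restrictor has a witness.

True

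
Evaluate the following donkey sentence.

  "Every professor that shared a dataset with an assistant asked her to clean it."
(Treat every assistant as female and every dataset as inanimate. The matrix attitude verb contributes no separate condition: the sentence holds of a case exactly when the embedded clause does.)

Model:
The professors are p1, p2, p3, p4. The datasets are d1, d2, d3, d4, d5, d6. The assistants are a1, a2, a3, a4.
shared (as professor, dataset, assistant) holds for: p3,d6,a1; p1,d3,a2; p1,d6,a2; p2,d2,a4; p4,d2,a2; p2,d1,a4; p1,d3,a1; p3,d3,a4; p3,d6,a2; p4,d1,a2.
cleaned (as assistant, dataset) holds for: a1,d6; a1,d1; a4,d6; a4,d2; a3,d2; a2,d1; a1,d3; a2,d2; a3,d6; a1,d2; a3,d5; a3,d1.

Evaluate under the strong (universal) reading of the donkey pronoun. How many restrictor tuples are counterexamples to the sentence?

5

"her" takes "an assistant" as antecedent and "it" takes "a dataset"; both are donkey pronouns co-varying with the restrictor.
Strong reading: for every (p,d,a) with shared(p,d,a), cleaned(a,d).
Restrictor triples: (p1,d3,a1)→cleaned(a1,d3) ✓  (p1,d3,a2)→cleaned(a2,d3) ✗  (p1,d6,a2)→cleaned(a2,d6) ✗  (p2,d1,a4)→cleaned(a4,d1) ✗  (p2,d2,a4)→cleaned(a4,d2) ✓  (p3,d3,a4)→cleaned(a4,d3) ✗  (p3,d6,a1)→cleaned(a1,d6) ✓  (p3,d6,a2)→cleaned(a2,d6) ✗  (p4,d1,a2)→cleaned(a2,d1) ✓  (p4,d2,a2)→cleaned(a2,d2) ✓
Counterexamples (restrictor triples failing the scope): 5.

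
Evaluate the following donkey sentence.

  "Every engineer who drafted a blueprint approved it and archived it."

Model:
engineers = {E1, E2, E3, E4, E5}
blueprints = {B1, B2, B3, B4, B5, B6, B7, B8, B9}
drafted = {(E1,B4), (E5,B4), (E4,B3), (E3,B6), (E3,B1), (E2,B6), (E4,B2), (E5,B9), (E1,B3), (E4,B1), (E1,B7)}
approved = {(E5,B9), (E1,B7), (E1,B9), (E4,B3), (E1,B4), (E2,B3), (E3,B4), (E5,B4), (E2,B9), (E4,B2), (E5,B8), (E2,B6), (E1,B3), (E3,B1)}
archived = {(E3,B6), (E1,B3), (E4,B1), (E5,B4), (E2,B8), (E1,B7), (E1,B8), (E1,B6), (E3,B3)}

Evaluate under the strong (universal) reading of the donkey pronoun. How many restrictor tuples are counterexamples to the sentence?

"it" takes "a blueprint" as antecedent — a donkey pronoun bound across the clause boundary.
Strong reading: for every (e,b) with drafted(e,b), approved(e,b) ∧ archived(e,b).
Restrictor pairs: (E1,B3) ✓  (E1,B4) ✗  (E1,B7) ✓  (E2,B6) ✗  (E3,B1) ✗  (E3,B6) ✗  (E4,B1) ✗  (E4,B2) ✗  (E4,B3) ✗  (E5,B4) ✓  (E5,B9) ✗
Counterexamples (restrictor pairs failing the scope): 8.

8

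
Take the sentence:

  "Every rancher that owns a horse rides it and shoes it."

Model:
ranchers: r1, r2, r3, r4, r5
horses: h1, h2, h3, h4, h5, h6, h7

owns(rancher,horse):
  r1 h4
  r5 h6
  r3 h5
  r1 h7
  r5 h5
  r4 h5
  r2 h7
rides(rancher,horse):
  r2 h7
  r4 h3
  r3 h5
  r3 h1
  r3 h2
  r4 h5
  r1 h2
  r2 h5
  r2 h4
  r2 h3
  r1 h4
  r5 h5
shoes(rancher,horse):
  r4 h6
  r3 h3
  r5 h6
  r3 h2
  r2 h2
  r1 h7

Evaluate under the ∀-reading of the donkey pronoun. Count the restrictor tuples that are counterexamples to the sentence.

"it" takes "a horse" as antecedent — a donkey pronoun bound across the clause boundary.
Strong reading: for every (r,h) with owns(r,h), rides(r,h) ∧ shoes(r,h).
Restrictor pairs: (r1,h4) ✗  (r1,h7) ✗  (r2,h7) ✗  (r3,h5) ✗  (r4,h5) ✗  (r5,h5) ✗  (r5,h6) ✗
Counterexamples (restrictor pairs failing the scope): 7.

7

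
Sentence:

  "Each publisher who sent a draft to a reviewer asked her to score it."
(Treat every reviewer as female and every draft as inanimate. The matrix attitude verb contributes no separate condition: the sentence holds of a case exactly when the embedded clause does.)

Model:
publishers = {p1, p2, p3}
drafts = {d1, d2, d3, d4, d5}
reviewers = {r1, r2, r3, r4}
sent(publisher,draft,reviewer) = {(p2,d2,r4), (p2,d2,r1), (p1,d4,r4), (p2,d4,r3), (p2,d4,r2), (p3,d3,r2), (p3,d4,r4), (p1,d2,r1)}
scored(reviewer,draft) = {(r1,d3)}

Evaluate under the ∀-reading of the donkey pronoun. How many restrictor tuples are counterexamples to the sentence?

"her" takes "a reviewer" as antecedent and "it" takes "a draft"; both are donkey pronouns co-varying with the restrictor.
Strong reading: for every (p,d,r) with sent(p,d,r), scored(r,d).
Restrictor triples: (p1,d2,r1)→scored(r1,d2) ✗  (p1,d4,r4)→scored(r4,d4) ✗  (p2,d2,r1)→scored(r1,d2) ✗  (p2,d2,r4)→scored(r4,d2) ✗  (p2,d4,r2)→scored(r2,d4) ✗  (p2,d4,r3)→scored(r3,d4) ✗  (p3,d3,r2)→scored(r2,d3) ✗  (p3,d4,r4)→scored(r4,d4) ✗
Counterexamples (restrictor triples failing the scope): 8.

8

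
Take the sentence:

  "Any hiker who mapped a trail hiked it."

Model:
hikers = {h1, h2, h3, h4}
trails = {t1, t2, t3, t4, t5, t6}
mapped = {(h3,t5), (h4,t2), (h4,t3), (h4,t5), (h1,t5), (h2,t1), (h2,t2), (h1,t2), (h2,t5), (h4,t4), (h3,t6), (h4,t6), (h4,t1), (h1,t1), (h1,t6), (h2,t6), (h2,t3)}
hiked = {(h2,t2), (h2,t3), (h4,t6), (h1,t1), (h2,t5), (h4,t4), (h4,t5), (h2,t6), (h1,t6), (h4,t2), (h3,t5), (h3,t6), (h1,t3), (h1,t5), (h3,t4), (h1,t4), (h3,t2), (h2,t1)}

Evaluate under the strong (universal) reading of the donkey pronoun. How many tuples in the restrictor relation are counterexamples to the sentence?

"it" takes "a trail" as antecedent — a donkey pronoun bound across the clause boundary.
Strong reading: for every (h,t) with mapped(h,t), hiked(h,t).
Restrictor pairs: (h1,t1) ✓  (h1,t2) ✗  (h1,t5) ✓  (h1,t6) ✓  (h2,t1) ✓  (h2,t2) ✓  (h2,t3) ✓  (h2,t5) ✓  (h2,t6) ✓  (h3,t5) ✓  (h3,t6) ✓  (h4,t1) ✗  (h4,t2) ✓  (h4,t3) ✗  (h4,t4) ✓  (h4,t5) ✓  (h4,t6) ✓
Counterexamples (restrictor pairs failing the scope): 3.

3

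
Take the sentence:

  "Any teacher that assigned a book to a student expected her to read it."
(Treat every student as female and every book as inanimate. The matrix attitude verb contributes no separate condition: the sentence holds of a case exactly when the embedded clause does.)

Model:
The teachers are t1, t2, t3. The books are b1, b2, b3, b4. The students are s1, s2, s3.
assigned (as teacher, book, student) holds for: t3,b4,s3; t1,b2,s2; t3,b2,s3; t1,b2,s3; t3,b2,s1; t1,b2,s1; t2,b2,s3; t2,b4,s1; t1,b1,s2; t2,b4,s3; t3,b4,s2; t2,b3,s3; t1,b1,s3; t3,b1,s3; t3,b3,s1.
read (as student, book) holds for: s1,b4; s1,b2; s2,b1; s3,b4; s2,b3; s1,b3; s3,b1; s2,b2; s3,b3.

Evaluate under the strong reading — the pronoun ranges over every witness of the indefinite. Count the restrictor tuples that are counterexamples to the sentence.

4

"her" takes "a student" as antecedent and "it" takes "a book"; both are donkey pronouns co-varying with the restrictor.
Strong reading: for every (t,b,s) with assigned(t,b,s), read(s,b).
Restrictor triples: (t1,b1,s2)→read(s2,b1) ✓  (t1,b1,s3)→read(s3,b1) ✓  (t1,b2,s1)→read(s1,b2) ✓  (t1,b2,s2)→read(s2,b2) ✓  (t1,b2,s3)→read(s3,b2) ✗  (t2,b2,s3)→read(s3,b2) ✗  (t2,b3,s3)→read(s3,b3) ✓  (t2,b4,s1)→read(s1,b4) ✓  (t2,b4,s3)→read(s3,b4) ✓  (t3,b1,s3)→read(s3,b1) ✓  (t3,b2,s1)→read(s1,b2) ✓  (t3,b2,s3)→read(s3,b2) ✗  (t3,b3,s1)→read(s1,b3) ✓  (t3,b4,s2)→read(s2,b4) ✗  (t3,b4,s3)→read(s3,b4) ✓
Counterexamples (restrictor triples failing the scope): 4.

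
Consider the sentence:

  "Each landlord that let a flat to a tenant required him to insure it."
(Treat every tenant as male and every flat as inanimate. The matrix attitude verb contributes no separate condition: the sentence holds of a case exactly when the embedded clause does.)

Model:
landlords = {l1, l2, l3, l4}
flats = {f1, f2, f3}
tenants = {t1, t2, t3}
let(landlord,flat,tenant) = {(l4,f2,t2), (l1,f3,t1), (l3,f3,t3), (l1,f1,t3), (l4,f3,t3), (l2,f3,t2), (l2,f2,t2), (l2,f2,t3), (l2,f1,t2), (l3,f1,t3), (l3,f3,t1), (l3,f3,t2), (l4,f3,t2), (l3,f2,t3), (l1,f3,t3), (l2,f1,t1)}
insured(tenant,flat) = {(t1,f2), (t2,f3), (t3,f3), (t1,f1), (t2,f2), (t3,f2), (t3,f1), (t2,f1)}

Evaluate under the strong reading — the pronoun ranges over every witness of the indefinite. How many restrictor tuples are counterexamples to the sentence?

2

"him" takes "a tenant" as antecedent and "it" takes "a flat"; both are donkey pronouns co-varying with the restrictor.
Strong reading: for every (l,f,t) with let(l,f,t), insured(t,f).
Restrictor triples: (l1,f1,t3)→insured(t3,f1) ✓  (l1,f3,t1)→insured(t1,f3) ✗  (l1,f3,t3)→insured(t3,f3) ✓  (l2,f1,t1)→insured(t1,f1) ✓  (l2,f1,t2)→insured(t2,f1) ✓  (l2,f2,t2)→insured(t2,f2) ✓  (l2,f2,t3)→insured(t3,f2) ✓  (l2,f3,t2)→insured(t2,f3) ✓  (l3,f1,t3)→insured(t3,f1) ✓  (l3,f2,t3)→insured(t3,f2) ✓  (l3,f3,t1)→insured(t1,f3) ✗  (l3,f3,t2)→insured(t2,f3) ✓  (l3,f3,t3)→insured(t3,f3) ✓  (l4,f2,t2)→insured(t2,f2) ✓  (l4,f3,t2)→insured(t2,f3) ✓  (l4,f3,t3)→insured(t3,f3) ✓
Counterexamples (restrictor triples failing the scope): 2.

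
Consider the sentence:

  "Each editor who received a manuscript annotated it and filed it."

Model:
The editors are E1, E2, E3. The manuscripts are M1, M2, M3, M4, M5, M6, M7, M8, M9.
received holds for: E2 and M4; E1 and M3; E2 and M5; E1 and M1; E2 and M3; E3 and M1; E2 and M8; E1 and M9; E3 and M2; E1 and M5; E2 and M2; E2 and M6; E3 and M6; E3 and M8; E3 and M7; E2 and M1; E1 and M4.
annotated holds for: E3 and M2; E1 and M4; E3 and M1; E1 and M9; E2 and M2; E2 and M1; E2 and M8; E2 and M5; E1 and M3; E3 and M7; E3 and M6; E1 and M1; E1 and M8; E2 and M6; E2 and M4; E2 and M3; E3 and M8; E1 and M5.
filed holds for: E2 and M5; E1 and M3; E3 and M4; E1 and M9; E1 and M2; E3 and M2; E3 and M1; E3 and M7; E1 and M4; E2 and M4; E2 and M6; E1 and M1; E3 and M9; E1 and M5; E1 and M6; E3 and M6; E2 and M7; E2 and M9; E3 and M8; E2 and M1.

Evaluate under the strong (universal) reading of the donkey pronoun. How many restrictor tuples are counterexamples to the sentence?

3

"it" takes "a manuscript" as antecedent — a donkey pronoun bound across the clause boundary.
Strong reading: for every (e,m) with received(e,m), annotated(e,m) ∧ filed(e,m).
Restrictor pairs: (E1,M1) ✓  (E1,M3) ✓  (E1,M4) ✓  (E1,M5) ✓  (E1,M9) ✓  (E2,M1) ✓  (E2,M2) ✗  (E2,M3) ✗  (E2,M4) ✓  (E2,M5) ✓  (E2,M6) ✓  (E2,M8) ✗  (E3,M1) ✓  (E3,M2) ✓  (E3,M6) ✓  (E3,M7) ✓  (E3,M8) ✓
Counterexamples (restrictor pairs failing the scope): 3.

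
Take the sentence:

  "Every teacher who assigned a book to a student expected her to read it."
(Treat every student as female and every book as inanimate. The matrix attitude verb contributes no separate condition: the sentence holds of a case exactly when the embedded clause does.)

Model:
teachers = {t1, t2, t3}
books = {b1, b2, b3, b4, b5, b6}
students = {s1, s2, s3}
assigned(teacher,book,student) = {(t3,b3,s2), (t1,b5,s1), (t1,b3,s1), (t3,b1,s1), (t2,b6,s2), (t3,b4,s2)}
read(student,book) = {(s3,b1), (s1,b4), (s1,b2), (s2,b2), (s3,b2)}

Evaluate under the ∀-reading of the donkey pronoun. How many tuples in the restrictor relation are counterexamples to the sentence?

"her" takes "a student" as antecedent and "it" takes "a book"; both are donkey pronouns co-varying with the restrictor.
Strong reading: for every (t,b,s) with assigned(t,b,s), read(s,b).
Restrictor triples: (t1,b3,s1)→read(s1,b3) ✗  (t1,b5,s1)→read(s1,b5) ✗  (t2,b6,s2)→read(s2,b6) ✗  (t3,b1,s1)→read(s1,b1) ✗  (t3,b3,s2)→read(s2,b3) ✗  (t3,b4,s2)→read(s2,b4) ✗
Counterexamples (restrictor triples failing the scope): 6.

6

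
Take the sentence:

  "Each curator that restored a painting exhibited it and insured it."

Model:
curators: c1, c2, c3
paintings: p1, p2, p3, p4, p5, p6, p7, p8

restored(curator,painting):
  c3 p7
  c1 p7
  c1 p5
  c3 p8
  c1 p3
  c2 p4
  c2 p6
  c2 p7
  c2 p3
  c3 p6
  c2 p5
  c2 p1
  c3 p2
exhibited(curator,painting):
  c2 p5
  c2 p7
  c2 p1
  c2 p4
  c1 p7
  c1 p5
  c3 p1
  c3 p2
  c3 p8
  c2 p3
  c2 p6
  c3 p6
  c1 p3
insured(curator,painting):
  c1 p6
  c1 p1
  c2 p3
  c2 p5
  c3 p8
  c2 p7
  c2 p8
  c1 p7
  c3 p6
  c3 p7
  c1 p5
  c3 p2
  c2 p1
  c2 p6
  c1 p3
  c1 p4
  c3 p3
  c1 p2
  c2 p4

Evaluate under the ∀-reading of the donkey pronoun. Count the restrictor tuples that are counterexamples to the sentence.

"it" takes "a painting" as antecedent — a donkey pronoun bound across the clause boundary.
Strong reading: for every (c,p) with restored(c,p), exhibited(c,p) ∧ insured(c,p).
Restrictor pairs: (c1,p3) ✓  (c1,p5) ✓  (c1,p7) ✓  (c2,p1) ✓  (c2,p3) ✓  (c2,p4) ✓  (c2,p5) ✓  (c2,p6) ✓  (c2,p7) ✓  (c3,p2) ✓  (c3,p6) ✓  (c3,p7) ✗  (c3,p8) ✓
Counterexamples (restrictor pairs failing the scope): 1.

1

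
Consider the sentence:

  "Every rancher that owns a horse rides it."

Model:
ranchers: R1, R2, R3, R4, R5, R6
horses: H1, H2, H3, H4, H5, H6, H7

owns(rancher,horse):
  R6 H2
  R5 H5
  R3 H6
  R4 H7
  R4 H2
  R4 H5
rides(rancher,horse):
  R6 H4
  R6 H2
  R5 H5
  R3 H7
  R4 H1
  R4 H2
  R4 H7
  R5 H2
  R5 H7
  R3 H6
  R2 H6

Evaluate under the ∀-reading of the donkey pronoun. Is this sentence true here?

False

"it" takes "a horse" as antecedent — a donkey pronoun bound across the clause boundary.
Strong reading: for every (r,h) with owns(r,h), rides(r,h).
Restrictor pairs: (R3,H6) ✓  (R4,H2) ✓  (R4,H5) ✗  (R4,H7) ✓  (R5,H5) ✓  (R6,H2) ✓
Counterexample: (R4,H5) is in owns but fails the scope.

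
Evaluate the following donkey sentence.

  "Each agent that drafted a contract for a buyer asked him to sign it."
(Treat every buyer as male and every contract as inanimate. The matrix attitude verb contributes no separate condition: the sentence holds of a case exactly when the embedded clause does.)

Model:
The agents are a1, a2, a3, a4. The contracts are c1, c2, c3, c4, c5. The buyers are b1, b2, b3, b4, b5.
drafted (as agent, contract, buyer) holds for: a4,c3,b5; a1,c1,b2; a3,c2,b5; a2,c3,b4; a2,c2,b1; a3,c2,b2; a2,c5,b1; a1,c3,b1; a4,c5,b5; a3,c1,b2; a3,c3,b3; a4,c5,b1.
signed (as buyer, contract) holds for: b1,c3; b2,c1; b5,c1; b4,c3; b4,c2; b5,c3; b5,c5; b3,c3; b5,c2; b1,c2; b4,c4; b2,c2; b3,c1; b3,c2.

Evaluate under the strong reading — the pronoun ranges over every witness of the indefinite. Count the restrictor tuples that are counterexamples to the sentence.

2

"him" takes "a buyer" as antecedent and "it" takes "a contract"; both are donkey pronouns co-varying with the restrictor.
Strong reading: for every (a,c,b) with drafted(a,c,b), signed(b,c).
Restrictor triples: (a1,c1,b2)→signed(b2,c1) ✓  (a1,c3,b1)→signed(b1,c3) ✓  (a2,c2,b1)→signed(b1,c2) ✓  (a2,c3,b4)→signed(b4,c3) ✓  (a2,c5,b1)→signed(b1,c5) ✗  (a3,c1,b2)→signed(b2,c1) ✓  (a3,c2,b2)→signed(b2,c2) ✓  (a3,c2,b5)→signed(b5,c2) ✓  (a3,c3,b3)→signed(b3,c3) ✓  (a4,c3,b5)→signed(b5,c3) ✓  (a4,c5,b1)→signed(b1,c5) ✗  (a4,c5,b5)→signed(b5,c5) ✓
Counterexamples (restrictor triples failing the scope): 2.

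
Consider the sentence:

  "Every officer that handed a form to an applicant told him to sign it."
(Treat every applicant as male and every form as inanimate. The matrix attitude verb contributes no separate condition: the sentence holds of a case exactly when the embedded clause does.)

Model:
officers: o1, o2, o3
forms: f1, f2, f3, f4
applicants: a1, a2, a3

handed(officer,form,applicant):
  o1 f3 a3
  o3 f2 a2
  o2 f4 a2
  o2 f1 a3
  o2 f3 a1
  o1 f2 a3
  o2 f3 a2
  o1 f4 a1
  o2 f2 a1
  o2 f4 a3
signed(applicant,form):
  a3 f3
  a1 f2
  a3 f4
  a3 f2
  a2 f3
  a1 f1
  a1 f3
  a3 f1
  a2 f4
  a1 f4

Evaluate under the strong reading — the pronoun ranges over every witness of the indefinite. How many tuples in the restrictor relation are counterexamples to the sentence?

"him" takes "an applicant" as antecedent and "it" takes "a form"; both are donkey pronouns co-varying with the restrictor.
Strong reading: for every (o,f,a) with handed(o,f,a), signed(a,f).
Restrictor triples: (o1,f2,a3)→signed(a3,f2) ✓  (o1,f3,a3)→signed(a3,f3) ✓  (o1,f4,a1)→signed(a1,f4) ✓  (o2,f1,a3)→signed(a3,f1) ✓  (o2,f2,a1)→signed(a1,f2) ✓  (o2,f3,a1)→signed(a1,f3) ✓  (o2,f3,a2)→signed(a2,f3) ✓  (o2,f4,a2)→signed(a2,f4) ✓  (o2,f4,a3)→signed(a3,f4) ✓  (o3,f2,a2)→signed(a2,f2) ✗
Counterexamples (restrictor triples failing the scope): 1.

1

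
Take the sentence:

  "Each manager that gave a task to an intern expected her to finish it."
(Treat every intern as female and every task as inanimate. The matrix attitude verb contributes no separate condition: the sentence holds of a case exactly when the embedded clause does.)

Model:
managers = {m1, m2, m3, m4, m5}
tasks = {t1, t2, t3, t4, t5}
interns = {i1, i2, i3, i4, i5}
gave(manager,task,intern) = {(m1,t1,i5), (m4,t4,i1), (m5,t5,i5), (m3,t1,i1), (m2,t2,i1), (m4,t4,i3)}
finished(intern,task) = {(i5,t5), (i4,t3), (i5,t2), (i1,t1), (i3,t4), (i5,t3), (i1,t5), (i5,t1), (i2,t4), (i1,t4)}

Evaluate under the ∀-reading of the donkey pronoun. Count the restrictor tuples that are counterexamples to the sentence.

"her" takes "an intern" as antecedent and "it" takes "a task"; both are donkey pronouns co-varying with the restrictor.
Strong reading: for every (m,t,i) with gave(m,t,i), finished(i,t).
Restrictor triples: (m1,t1,i5)→finished(i5,t1) ✓  (m2,t2,i1)→finished(i1,t2) ✗  (m3,t1,i1)→finished(i1,t1) ✓  (m4,t4,i1)→finished(i1,t4) ✓  (m4,t4,i3)→finished(i3,t4) ✓  (m5,t5,i5)→finished(i5,t5) ✓
Counterexamples (restrictor triples failing the scope): 1.

1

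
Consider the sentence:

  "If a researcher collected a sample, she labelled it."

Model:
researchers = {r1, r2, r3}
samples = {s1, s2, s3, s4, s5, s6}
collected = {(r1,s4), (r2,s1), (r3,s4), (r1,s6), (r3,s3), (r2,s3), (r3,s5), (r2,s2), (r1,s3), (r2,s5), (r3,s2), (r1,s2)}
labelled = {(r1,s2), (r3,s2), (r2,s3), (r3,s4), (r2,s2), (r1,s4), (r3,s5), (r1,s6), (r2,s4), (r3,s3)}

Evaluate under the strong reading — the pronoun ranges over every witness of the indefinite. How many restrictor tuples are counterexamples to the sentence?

"it" takes "a sample" as antecedent — a donkey pronoun bound across the clause boundary.
Strong reading: for every (r,s) with collected(r,s), labelled(r,s).
Restrictor pairs: (r1,s2) ✓  (r1,s3) ✗  (r1,s4) ✓  (r1,s6) ✓  (r2,s1) ✗  (r2,s2) ✓  (r2,s3) ✓  (r2,s5) ✗  (r3,s2) ✓  (r3,s3) ✓  (r3,s4) ✓  (r3,s5) ✓
Counterexamples (restrictor pairs failing the scope): 3.

3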